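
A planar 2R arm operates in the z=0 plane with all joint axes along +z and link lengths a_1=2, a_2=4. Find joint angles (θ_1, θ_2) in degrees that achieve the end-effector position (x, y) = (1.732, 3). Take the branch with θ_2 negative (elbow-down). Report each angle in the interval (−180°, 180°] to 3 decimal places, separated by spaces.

cos θ_2 = (11.9998−2²−4²)/(2·2·4) = -0.5000; θ_2 = -120.0007° (elbow-down)
β = atan2(3.0000,1.7320) = 60.0007°; ψ = atan2(-3.4641,-0.0000) = -90.0007°
θ_1 = β − ψ = 150.0015°

150.001 -120.001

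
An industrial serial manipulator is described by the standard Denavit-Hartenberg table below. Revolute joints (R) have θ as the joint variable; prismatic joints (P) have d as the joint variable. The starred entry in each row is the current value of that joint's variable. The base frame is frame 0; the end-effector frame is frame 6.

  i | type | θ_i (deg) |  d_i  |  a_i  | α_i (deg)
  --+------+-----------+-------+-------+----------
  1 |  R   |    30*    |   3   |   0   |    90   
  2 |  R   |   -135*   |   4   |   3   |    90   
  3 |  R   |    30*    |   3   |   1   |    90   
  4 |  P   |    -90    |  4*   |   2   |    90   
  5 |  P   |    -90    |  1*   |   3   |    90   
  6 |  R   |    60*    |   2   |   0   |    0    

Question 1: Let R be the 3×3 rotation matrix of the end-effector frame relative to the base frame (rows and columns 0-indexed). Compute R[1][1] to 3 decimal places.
End-effector y-axis (col 1 of R) = (-0.5000,0.8660,0.0000)
R[1][1] = 0.8660

0.866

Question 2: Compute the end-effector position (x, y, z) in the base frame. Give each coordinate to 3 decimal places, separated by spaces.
after link 1: o_1 = (0.0000, 0.0000, 3.0000)
after link 2: o_2 = (0.1629, -4.5248, 0.8787)
after link 3: o_3 = (-1.9546, -6.3246, 2.3876)
after link 4: o_4 = (-3.6866, -3.3246, -0.4408)
after link 5: o_5 = (-1.1887, -4.3051, 1.2322)
after link 6: o_6 = (-2.4134, -5.0122, 2.6464)

-2.413 -5.012 2.646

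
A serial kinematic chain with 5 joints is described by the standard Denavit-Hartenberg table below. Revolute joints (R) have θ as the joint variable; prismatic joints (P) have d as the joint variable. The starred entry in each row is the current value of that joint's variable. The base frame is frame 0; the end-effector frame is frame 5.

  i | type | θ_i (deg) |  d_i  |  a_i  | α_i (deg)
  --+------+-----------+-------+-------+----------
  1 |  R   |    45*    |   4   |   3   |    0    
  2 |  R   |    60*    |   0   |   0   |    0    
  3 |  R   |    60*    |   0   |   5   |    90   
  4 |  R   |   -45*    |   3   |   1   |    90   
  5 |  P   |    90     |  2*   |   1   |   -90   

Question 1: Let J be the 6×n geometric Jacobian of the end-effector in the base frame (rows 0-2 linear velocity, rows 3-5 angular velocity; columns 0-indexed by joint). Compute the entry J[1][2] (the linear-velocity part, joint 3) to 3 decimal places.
-3.111

axis z_2 = (0.0000,0.0000,1.0000); lever o_n−o_2 = (-3.1113,4.9748,-2.1213)
cross product → J_v[:, 2] = (-4.9748,-3.1113,0.0000)
J_ω[:, 2] = z_2
entry J[1][2] = -3.1113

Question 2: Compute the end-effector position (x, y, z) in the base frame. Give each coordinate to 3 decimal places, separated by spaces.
after link 1: o_1 = (2.1213, 2.1213, 4.0000)
after link 2: o_2 = (2.1213, 2.1213, 4.0000)
after link 3: o_3 = (-2.7083, 3.4154, 4.0000)
after link 4: o_4 = (-2.6149, 6.4962, 3.2929)
after link 5: o_5 = (-0.9900, 7.0961, 1.8787)

-0.990 7.096 1.879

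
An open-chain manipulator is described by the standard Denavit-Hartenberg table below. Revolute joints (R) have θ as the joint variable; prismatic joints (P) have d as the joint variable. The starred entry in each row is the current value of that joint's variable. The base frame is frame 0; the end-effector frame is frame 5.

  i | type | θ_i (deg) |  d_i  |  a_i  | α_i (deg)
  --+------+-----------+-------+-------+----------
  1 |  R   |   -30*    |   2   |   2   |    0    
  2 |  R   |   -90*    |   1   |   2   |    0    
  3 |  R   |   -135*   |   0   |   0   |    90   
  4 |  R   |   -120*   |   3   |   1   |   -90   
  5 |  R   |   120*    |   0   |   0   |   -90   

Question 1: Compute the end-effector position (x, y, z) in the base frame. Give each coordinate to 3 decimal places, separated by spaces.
after link 1: o_1 = (1.7321, -1.0000, 2.0000)
after link 2: o_2 = (0.7321, -2.7321, 3.0000)
after link 3: o_3 = (0.7321, -2.7321, 3.0000)
after link 4: o_4 = (3.7592, -2.4386, 2.1340)
after link 5: o_5 = (3.7592, -2.4386, 2.1340)

3.759 -2.439 2.134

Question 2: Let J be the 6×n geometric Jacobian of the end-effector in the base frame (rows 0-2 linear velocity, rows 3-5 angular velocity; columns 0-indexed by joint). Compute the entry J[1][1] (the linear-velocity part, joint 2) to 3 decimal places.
2.027

axis z_1 = (0.0000,0.0000,1.0000); lever o_n−o_1 = (2.0272,-1.4386,0.1340)
cross product → J_v[:, 1] = (1.4386,2.0272,-0.0000)
J_ω[:, 1] = z_1
entry J[1][1] = 2.0272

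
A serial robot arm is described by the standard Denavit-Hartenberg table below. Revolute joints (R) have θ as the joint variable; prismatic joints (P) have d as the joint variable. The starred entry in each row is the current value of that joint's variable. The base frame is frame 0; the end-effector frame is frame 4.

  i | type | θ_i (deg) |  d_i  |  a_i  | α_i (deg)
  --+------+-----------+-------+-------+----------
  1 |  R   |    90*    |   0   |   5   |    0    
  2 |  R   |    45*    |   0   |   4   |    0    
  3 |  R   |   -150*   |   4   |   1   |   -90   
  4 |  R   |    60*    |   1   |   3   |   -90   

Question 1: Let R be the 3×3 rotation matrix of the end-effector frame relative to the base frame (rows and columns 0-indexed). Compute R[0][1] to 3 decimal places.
-0.259

End-effector y-axis (col 1 of R) = (-0.2588,-0.9659,-0.0000)
R[0][1] = -0.2588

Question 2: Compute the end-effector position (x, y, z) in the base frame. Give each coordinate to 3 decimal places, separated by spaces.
-0.155 8.147 1.402

after link 1: o_1 = (0.0000, 5.0000, 0.0000)
after link 2: o_2 = (-2.8284, 7.8284, 0.0000)
after link 3: o_3 = (-1.8625, 7.5696, 4.0000)
after link 4: o_4 = (-0.1548, 8.1473, 1.4019)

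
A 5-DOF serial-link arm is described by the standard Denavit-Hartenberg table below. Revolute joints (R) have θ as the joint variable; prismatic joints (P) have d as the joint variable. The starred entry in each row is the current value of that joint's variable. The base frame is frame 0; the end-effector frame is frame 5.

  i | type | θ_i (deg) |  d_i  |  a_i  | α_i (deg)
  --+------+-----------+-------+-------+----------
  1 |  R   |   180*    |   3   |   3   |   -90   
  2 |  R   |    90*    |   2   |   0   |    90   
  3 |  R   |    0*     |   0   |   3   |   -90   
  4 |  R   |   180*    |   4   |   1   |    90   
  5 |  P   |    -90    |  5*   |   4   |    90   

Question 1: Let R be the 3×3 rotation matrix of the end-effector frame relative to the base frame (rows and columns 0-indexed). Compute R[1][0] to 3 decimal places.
1.000

End-effector x-axis (col 0 of R) = (0.0000,1.0000,-0.0000)
R[1][0] = 1.0000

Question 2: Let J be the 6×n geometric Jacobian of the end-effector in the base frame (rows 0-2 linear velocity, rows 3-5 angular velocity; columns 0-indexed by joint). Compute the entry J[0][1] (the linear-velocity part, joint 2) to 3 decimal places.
axis z_1 = (-0.0000,-1.0000,0.0000); lever o_n−o_1 = (5.0000,-2.0000,-2.0000)
cross product → J_v[:, 1] = (2.0000,0.0000,5.0000)
J_ω[:, 1] = z_1
entry J[0][1] = 2.0000

2.000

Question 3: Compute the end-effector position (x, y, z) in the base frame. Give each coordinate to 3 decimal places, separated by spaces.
2.000 -2.000 1.000

after link 1: o_1 = (-3.0000, 0.0000, 3.0000)
after link 2: o_2 = (-3.0000, -2.0000, 3.0000)
after link 3: o_3 = (-3.0000, -2.0000, 0.0000)
after link 4: o_4 = (-3.0000, -6.0000, 1.0000)
after link 5: o_5 = (2.0000, -2.0000, 1.0000)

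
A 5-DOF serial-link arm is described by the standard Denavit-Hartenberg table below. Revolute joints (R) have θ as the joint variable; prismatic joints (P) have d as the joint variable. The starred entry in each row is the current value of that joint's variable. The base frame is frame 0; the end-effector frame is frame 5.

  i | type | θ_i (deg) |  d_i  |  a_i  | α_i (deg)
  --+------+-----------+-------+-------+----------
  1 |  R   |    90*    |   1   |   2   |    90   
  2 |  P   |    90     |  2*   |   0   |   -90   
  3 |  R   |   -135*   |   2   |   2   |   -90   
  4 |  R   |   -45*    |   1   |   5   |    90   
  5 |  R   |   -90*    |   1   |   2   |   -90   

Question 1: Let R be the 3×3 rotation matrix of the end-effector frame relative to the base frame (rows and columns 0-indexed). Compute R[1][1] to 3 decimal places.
End-effector y-axis (col 1 of R) = (0.5000,0.7071,-0.5000)
R[1][1] = 0.7071

0.707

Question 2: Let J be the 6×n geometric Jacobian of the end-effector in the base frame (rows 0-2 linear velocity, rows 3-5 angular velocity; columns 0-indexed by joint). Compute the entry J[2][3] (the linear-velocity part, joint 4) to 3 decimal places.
-3.000

axis z_3 = (0.7071,-0.0000,0.7071); lever o_n−o_3 = (1.2929,-4.2426,-2.7071)
cross product → J_v[:, 3] = (3.0000,2.8284,-3.0000)
J_ω[:, 3] = z_3
entry J[2][3] = -3.0000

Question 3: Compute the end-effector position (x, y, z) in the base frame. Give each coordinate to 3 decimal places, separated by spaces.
4.707 -4.243 -3.121

after link 1: o_1 = (0.0000, 2.0000, 1.0000)
after link 2: o_2 = (2.0000, 2.0000, 1.0000)
after link 3: o_3 = (3.4142, -0.0000, -0.4142)
after link 4: o_4 = (6.6213, -3.5355, -2.2071)
after link 5: o_5 = (4.7071, -4.2426, -3.1213)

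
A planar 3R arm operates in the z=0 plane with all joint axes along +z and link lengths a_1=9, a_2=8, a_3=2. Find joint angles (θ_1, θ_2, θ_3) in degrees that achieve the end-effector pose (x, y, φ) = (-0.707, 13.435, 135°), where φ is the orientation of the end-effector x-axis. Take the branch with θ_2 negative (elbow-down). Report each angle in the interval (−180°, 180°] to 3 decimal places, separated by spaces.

wrist centre = target − a_3·(cos φ, sin φ) = (0.7072, 12.0208)
cos θ_2 = (144.9995−9²−8²)/(2·9·8) = -0.0000; θ_2 = -90.0002° (elbow-down)
β = atan2(12.0208,0.7072) = 86.6330°; ψ = atan2(-8.0000,9.0000) = -41.6336°
θ_1 = β − ψ = 128.2667°
θ_3 = φ − θ_1 − θ_2 = 96.7336° (wrapped to (-180°,180°])

128.267 -90.000 96.734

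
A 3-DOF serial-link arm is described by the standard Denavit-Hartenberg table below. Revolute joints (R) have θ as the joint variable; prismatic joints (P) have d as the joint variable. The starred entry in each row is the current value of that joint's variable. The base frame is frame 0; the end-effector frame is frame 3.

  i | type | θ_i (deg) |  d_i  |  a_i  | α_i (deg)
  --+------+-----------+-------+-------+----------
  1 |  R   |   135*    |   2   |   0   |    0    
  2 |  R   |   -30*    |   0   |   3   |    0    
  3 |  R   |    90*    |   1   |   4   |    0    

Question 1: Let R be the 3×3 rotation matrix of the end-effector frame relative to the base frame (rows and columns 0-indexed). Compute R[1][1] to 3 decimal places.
End-effector y-axis (col 1 of R) = (0.2588,-0.9659,0.0000)
R[1][1] = -0.9659

-0.966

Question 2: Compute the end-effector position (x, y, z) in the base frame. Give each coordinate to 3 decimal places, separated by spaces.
-4.640 1.863 3.000

after link 1: o_1 = (0.0000, 0.0000, 2.0000)
after link 2: o_2 = (-0.7765, 2.8978, 2.0000)
after link 3: o_3 = (-4.6402, 1.8625, 3.0000)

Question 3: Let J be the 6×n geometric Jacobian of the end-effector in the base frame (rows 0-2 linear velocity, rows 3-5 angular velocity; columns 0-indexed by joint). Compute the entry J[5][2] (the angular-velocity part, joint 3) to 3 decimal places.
axis z_2 = (0.0000,0.0000,1.0000); lever o_n−o_2 = (-3.8637,-1.0353,1.0000)
cross product → J_v[:, 2] = (1.0353,-3.8637,0.0000)
J_ω[:, 2] = z_2
entry J[5][2] = 1.0000

1.000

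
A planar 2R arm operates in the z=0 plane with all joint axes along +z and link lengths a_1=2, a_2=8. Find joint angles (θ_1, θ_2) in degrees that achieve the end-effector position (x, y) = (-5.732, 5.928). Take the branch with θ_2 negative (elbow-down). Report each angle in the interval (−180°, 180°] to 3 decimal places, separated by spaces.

cos θ_2 = (67.9970−2²−8²)/(2·2·8) = -0.0001; θ_2 = -90.0054° (elbow-down)
β = atan2(5.9280,-5.7320) = 134.0370°; ψ = atan2(-8.0000,1.9993) = -75.9688°
θ_1 = β − ψ = 210.0058°

-149.994 -90.005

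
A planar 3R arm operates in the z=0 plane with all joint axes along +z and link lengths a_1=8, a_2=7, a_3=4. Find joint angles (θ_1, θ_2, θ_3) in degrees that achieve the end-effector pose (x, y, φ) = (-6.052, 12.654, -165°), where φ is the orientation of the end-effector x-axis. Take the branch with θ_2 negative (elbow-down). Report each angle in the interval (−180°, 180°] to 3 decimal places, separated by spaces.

wrist centre = target − a_3·(cos φ, sin φ) = (-2.1883, 13.6893)
cos θ_2 = (192.1849−8²−7²)/(2·8·7) = 0.7070; θ_2 = -45.0080° (elbow-down)
β = atan2(13.6893,-2.1883) = 99.0822°; ψ = atan2(-4.9504,12.9491) = -20.9219°
θ_1 = β − ψ = 120.0041°
θ_3 = φ − θ_1 − θ_2 = 120.0039° (wrapped to (-180°,180°])

120.004 -45.008 120.004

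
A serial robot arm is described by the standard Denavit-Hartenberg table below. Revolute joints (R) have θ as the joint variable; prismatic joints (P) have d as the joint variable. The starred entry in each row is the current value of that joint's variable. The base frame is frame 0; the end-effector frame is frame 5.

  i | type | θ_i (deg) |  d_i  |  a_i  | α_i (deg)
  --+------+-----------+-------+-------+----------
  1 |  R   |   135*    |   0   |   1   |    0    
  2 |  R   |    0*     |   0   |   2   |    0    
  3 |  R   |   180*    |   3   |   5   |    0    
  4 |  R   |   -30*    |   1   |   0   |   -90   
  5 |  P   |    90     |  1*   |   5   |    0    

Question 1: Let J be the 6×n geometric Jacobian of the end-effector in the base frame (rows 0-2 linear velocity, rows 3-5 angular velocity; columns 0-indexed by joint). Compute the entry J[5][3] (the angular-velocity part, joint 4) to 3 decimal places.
axis z_3 = (0.0000,0.0000,1.0000); lever o_n−o_3 = (0.9659,0.2588,-4.0000)
cross product → J_v[:, 3] = (-0.2588,0.9659,0.0000)
J_ω[:, 3] = z_3
entry J[5][3] = 1.0000

1.000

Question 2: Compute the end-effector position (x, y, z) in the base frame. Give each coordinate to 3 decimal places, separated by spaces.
after link 1: o_1 = (-0.7071, 0.7071, 0.0000)
after link 2: o_2 = (-2.1213, 2.1213, 0.0000)
after link 3: o_3 = (1.4142, -1.4142, 3.0000)
after link 4: o_4 = (1.4142, -1.4142, 4.0000)
after link 5: o_5 = (2.3801, -1.1554, -1.0000)

2.380 -1.155 -1.000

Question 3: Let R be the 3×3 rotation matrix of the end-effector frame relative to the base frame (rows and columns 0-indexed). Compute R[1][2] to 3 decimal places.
0.259

End-effector z-axis (col 2 of R) = (0.9659,0.2588,0.0000)
R[1][2] = 0.2588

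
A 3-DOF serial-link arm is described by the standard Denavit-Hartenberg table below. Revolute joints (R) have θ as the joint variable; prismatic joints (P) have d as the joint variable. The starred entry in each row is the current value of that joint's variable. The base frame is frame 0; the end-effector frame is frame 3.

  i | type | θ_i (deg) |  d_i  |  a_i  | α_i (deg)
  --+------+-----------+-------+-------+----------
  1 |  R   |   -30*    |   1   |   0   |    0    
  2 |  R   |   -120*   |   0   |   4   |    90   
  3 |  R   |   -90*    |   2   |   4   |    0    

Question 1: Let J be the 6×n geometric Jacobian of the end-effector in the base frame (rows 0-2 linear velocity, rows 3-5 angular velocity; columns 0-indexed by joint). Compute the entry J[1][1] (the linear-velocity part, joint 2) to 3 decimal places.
axis z_1 = (0.0000,0.0000,1.0000); lever o_n−o_1 = (-4.4641,-0.2679,-4.0000)
cross product → J_v[:, 1] = (0.2679,-4.4641,0.0000)
J_ω[:, 1] = z_1
entry J[1][1] = -4.4641

-4.464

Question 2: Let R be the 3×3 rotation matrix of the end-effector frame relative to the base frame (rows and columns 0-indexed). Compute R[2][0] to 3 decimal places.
-1.000

End-effector x-axis (col 0 of R) = (-0.0000,0.0000,-1.0000)
R[2][0] = -1.0000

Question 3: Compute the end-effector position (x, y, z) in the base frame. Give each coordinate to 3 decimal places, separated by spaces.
after link 1: o_1 = (0.0000, 0.0000, 1.0000)
after link 2: o_2 = (-3.4641, -2.0000, 1.0000)
after link 3: o_3 = (-4.4641, -0.2679, -3.0000)

-4.464 -0.268 -3.000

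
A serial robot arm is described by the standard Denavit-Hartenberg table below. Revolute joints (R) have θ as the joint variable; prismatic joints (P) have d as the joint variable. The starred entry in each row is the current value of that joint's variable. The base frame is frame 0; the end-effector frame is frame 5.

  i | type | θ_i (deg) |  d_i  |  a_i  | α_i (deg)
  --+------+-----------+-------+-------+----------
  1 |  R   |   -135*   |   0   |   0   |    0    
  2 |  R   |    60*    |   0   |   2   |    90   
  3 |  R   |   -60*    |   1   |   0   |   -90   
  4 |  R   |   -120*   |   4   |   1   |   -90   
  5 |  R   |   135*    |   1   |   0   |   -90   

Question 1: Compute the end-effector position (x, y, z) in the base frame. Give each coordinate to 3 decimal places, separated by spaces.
-0.824 -6.067 1.683

after link 1: o_1 = (0.0000, 0.0000, 0.0000)
after link 2: o_2 = (0.5176, -1.9319, 0.0000)
after link 3: o_3 = (-0.4483, -2.1907, 0.0000)
after link 4: o_4 = (-0.4529, -5.5194, 2.4330)
after link 5: o_5 = (-0.8238, -6.0671, 1.6830)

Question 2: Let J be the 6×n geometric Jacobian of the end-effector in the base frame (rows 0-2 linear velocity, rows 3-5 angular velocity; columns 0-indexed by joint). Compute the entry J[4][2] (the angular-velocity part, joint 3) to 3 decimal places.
axis z_2 = (-0.9659,-0.2588,0.0000); lever o_n−o_2 = (-1.3415,-4.1352,1.6830)
cross product → J_v[:, 2] = (-0.4356,1.6257,3.6471)
J_ω[:, 2] = z_2
entry J[4][2] = -0.2588

-0.259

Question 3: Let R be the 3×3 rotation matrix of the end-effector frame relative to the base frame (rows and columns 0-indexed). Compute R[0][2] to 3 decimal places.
0.796

End-effector z-axis (col 2 of R) = (0.7958,-0.6038,0.0474)
R[0][2] = 0.7958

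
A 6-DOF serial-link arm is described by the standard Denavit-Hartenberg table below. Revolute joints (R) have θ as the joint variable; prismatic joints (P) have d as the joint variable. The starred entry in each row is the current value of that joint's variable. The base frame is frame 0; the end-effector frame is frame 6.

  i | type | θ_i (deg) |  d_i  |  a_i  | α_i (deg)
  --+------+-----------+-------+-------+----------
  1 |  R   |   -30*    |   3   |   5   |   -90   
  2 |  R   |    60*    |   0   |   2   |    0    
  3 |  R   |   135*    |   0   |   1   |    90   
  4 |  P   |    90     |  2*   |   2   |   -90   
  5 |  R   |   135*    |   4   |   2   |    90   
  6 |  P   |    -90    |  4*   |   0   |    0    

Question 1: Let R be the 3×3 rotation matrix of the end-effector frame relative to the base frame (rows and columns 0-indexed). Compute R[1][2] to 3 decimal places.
0.521

End-effector z-axis (col 2 of R) = (0.5120,0.5209,0.6830)
R[1][2] = 0.5209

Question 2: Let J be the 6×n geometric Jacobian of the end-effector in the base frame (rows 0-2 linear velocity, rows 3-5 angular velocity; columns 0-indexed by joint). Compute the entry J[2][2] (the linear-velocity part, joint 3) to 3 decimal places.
axis z_2 = (0.5000,0.8660,0.0000); lever o_n−o_2 = (4.7193,1.2177,1.3898)
cross product → J_v[:, 2] = (1.2036,-0.6949,-3.4782)
J_ω[:, 2] = z_2
entry J[2][2] = -3.4782

-3.478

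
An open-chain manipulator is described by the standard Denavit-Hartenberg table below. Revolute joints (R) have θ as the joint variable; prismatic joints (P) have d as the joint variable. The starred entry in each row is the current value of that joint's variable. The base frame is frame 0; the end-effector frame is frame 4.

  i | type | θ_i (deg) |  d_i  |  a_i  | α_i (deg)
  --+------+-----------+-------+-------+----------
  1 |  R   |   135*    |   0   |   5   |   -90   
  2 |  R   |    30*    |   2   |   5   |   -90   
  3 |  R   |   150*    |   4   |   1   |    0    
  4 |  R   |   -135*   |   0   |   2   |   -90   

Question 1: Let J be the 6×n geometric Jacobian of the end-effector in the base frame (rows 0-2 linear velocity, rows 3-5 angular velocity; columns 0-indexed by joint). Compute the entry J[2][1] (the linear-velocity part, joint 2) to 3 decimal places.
-3.253

axis z_1 = (-0.7071,-0.7071,0.0000); lever o_n−o_1 = (-2.9950,1.6057,-6.4970)
cross product → J_v[:, 1] = (4.5941,-4.5941,-3.2532)
J_ω[:, 1] = z_1
entry J[2][1] = -3.2532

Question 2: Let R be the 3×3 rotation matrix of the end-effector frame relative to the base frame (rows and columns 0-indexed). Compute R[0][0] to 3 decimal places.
-0.408

End-effector x-axis (col 0 of R) = (-0.4085,0.7745,-0.4830)
R[0][0] = -0.4085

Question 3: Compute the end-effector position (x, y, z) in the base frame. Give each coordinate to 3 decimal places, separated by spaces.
after link 1: o_1 = (-3.5355, 3.5355, 0.0000)
after link 2: o_2 = (-8.0116, 5.1832, -2.5000)
after link 3: o_3 = (-5.7135, 3.5922, -5.5311)
after link 4: o_4 = (-6.5305, 5.1412, -6.4970)

-6.530 5.141 -6.497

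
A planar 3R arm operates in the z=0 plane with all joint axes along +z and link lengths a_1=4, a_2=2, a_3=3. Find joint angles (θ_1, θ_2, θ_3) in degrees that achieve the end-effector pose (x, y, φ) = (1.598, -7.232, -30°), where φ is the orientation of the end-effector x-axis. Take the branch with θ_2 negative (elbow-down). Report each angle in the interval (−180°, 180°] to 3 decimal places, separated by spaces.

-90.000 -30.003 90.003

wrist centre = target − a_3·(cos φ, sin φ) = (-1.0001, -5.7320)
cos θ_2 = (33.8560−4²−2²)/(2·4·2) = 0.8660; θ_2 = -30.0031° (elbow-down)
β = atan2(-5.7320,-1.0001) = -99.8969°; ψ = atan2(-1.0001,5.7320) = -9.8971°
θ_1 = β − ψ = -89.9998°
θ_3 = φ − θ_1 − θ_2 = 90.0029° (wrapped to (-180°,180°])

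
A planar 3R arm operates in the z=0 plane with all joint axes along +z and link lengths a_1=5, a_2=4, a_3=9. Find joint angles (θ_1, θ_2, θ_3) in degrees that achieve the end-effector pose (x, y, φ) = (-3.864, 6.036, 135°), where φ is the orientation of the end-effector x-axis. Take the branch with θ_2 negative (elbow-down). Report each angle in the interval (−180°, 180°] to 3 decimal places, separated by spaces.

45.003 -150.005 -119.998

wrist centre = target − a_3·(cos φ, sin φ) = (2.5000, -0.3280)
cos θ_2 = (6.3574−5²−4²)/(2·5·4) = -0.8661; θ_2 = -150.0046° (elbow-down)
β = atan2(-0.3280,2.5000) = -7.4738°; ψ = atan2(-1.9997,1.5357) = -52.4766°
θ_1 = β − ψ = 45.0029°
θ_3 = φ − θ_1 − θ_2 = -119.9982° (wrapped to (-180°,180°])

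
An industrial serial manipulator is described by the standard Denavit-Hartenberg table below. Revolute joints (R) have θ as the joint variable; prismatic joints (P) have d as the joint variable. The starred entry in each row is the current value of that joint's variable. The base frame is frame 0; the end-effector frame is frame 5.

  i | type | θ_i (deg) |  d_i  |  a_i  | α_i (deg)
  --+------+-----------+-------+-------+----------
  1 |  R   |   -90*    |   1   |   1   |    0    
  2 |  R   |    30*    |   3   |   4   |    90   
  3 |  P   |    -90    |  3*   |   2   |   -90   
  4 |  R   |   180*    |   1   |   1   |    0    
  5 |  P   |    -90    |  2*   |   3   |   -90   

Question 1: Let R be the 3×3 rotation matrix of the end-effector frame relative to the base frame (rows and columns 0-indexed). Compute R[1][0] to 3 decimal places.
End-effector x-axis (col 0 of R) = (0.8660,0.5000,-0.0000)
R[1][0] = 0.5000

0.500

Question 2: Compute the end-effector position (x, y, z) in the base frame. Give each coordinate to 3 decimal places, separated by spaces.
after link 1: o_1 = (0.0000, -1.0000, 1.0000)
after link 2: o_2 = (2.0000, -4.4641, 4.0000)
after link 3: o_3 = (-0.5981, -5.9641, 2.0000)
after link 4: o_4 = (-0.0981, -6.8301, 3.0000)
after link 5: o_5 = (3.5000, -7.0622, 3.0000)

3.500 -7.062 3.000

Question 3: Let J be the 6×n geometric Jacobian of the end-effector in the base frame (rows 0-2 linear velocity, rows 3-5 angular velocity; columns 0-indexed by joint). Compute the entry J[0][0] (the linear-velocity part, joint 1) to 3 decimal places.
7.062

axis z_0 = ẑ; lever o_n−o_0 = (3.5000,-7.0622,3.0000)
cross product → J_v[:, 0] = (7.0622,3.5000,-0.0000)
J_ω[:, 0] = z_0
entry J[0][0] = 7.0622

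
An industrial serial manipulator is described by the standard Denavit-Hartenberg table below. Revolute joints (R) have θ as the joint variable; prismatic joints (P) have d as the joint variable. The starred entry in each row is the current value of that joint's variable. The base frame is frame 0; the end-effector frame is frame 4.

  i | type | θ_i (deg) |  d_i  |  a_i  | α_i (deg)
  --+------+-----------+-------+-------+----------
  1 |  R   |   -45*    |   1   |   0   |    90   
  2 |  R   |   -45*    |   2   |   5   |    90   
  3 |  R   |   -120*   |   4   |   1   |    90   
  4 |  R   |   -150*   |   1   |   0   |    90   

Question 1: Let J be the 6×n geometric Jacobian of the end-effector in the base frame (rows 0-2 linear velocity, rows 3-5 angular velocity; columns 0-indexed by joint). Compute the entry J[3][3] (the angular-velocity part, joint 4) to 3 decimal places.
axis z_3 = (-0.7866,0.0795,0.6124); lever o_n−o_3 = (-0.7866,0.0795,0.6124)
cross product → J_v[:, 3] = (0.0000,0.0000,-0.0000)
J_ω[:, 3] = z_3
entry J[3][3] = -0.7866

-0.787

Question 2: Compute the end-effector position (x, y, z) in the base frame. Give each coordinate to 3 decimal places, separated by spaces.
after link 1: o_1 = (0.0000, 0.0000, 1.0000)
after link 2: o_2 = (1.0858, -3.9142, -2.5355)
after link 3: o_3 = (-0.5518, -1.0518, -5.0104)
after link 4: o_4 = (-1.3384, -0.9724, -4.3980)

-1.338 -0.972 -4.398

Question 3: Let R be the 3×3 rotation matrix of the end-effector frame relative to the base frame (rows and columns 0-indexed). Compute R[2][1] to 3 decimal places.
0.612

End-effector y-axis (col 1 of R) = (-0.7866,0.0795,0.6124)
R[2][1] = 0.6124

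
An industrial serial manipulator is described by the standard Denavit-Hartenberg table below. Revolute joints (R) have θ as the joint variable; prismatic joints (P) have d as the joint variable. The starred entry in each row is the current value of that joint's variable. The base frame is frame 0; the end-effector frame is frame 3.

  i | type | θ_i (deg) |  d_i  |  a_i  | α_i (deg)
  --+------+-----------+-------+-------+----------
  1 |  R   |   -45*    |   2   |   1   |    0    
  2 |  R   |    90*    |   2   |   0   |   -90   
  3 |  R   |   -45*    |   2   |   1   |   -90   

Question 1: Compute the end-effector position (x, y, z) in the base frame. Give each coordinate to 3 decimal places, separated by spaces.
-0.207 1.207 4.707

after link 1: o_1 = (0.7071, -0.7071, 2.0000)
after link 2: o_2 = (0.7071, -0.7071, 4.0000)
after link 3: o_3 = (-0.2071, 1.2071, 4.7071)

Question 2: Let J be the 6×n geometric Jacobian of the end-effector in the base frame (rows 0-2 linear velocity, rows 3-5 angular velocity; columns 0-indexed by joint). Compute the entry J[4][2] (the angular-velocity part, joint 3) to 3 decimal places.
0.707

axis z_2 = (-0.7071,0.7071,0.0000); lever o_n−o_2 = (-0.9142,1.9142,0.7071)
cross product → J_v[:, 2] = (0.5000,0.5000,-0.7071)
J_ω[:, 2] = z_2
entry J[4][2] = 0.7071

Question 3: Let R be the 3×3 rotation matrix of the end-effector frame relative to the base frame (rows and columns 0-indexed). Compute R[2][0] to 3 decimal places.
End-effector x-axis (col 0 of R) = (0.5000,0.5000,0.7071)
R[2][0] = 0.7071

0.707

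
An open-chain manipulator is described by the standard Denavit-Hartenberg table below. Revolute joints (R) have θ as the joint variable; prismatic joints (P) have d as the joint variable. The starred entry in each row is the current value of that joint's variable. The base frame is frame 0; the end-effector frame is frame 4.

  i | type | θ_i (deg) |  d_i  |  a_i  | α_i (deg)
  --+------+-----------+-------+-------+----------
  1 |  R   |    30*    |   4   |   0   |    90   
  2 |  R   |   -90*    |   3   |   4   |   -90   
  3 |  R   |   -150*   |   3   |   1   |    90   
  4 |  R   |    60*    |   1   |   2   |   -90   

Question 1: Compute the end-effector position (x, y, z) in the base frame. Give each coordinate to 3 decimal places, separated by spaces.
5.665 -0.348 2.232

after link 1: o_1 = (0.0000, 0.0000, 4.0000)
after link 2: o_2 = (1.5000, -2.5981, 0.0000)
after link 3: o_3 = (4.3481, -1.5311, 0.8660)
after link 4: o_4 = (5.6651, -0.3481, 2.2321)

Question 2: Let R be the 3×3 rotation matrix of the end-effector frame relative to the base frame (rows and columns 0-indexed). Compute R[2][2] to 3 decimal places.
End-effector z-axis (col 2 of R) = (0.2165,0.6250,-0.7500)
R[2][2] = -0.7500

-0.750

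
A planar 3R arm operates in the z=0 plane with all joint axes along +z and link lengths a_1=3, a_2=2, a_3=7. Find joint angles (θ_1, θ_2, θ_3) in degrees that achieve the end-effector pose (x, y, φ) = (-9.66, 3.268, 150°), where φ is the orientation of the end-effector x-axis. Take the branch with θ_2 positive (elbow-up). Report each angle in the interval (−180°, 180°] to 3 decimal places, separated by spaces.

wrist centre = target − a_3·(cos φ, sin φ) = (-3.5978, -0.2320)
cos θ_2 = (12.9981−3²−2²)/(2·3·2) = -0.0002; θ_2 = 90.0088° (elbow-up)
β = atan2(-0.2320,-3.5978) = -176.3105°; ψ = atan2(2.0000,2.9997) = 33.6928°
θ_1 = β − ψ = -210.0033°
θ_3 = φ − θ_1 − θ_2 = -90.0056° (wrapped to (-180°,180°])

149.997 90.009 -90.006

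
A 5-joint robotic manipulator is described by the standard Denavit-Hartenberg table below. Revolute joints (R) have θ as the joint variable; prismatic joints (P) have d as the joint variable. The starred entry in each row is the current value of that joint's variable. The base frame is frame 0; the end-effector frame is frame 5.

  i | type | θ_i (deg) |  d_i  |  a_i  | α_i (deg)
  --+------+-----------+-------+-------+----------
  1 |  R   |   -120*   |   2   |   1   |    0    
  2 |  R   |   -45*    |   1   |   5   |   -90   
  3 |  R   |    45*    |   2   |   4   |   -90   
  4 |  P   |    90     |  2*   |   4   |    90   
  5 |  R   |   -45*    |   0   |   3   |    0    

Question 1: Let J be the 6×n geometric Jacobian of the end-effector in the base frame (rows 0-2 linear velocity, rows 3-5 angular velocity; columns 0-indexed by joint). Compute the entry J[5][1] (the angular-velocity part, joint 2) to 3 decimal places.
axis z_1 = (0.0000,0.0000,1.0000); lever o_n−o_1 = (-8.7112,1.9325,-1.7426)
cross product → J_v[:, 1] = (-1.9325,-8.7112,0.0000)
J_ω[:, 1] = z_1
entry J[5][1] = 1.0000

1.000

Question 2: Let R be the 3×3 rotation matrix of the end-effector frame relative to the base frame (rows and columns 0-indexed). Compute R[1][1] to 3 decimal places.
End-effector y-axis (col 1 of R) = (0.3000,0.8124,-0.5000)
R[1][1] = 0.8124

0.812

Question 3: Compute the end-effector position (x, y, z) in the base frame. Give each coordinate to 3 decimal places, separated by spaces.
after link 1: o_1 = (-0.5000, -0.8660, 2.0000)
after link 2: o_2 = (-5.3296, -2.1601, 3.0000)
after link 3: o_3 = (-7.5440, -4.8240, 0.1716)
after link 4: o_4 = (-7.2133, -0.5943, -1.2426)
after link 5: o_5 = (-9.2112, 1.0665, 0.2574)

-9.211 1.067 0.257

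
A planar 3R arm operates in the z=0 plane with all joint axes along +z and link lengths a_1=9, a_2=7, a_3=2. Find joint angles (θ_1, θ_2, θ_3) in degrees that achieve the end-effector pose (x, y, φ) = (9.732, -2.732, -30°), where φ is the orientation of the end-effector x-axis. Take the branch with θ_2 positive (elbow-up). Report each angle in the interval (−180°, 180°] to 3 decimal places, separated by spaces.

-60.000 120.001 -90.001

wrist centre = target − a_3·(cos φ, sin φ) = (7.9999, -1.7320)
cos θ_2 = (66.9990−9²−7²)/(2·9·7) = -0.5000; θ_2 = 120.0005° (elbow-up)
β = atan2(-1.7320,7.9999) = -12.2161°; ψ = atan2(6.0621,5.4999) = 47.7838°
θ_1 = β − ψ = -59.9999°
θ_3 = φ − θ_1 − θ_2 = -90.0007° (wrapped to (-180°,180°])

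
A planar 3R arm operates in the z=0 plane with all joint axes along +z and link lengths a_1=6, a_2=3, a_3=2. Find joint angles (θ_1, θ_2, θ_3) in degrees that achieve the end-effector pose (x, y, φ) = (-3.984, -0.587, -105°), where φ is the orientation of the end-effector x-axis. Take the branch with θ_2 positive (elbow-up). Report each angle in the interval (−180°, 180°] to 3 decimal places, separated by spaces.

134.999 149.996 -29.995

wrist centre = target − a_3·(cos φ, sin φ) = (-3.4664, 1.3449)
cos θ_2 = (13.8243−6²−3²)/(2·6·3) = -0.8660; θ_2 = 149.9962° (elbow-up)
β = atan2(1.3449,-3.4664) = 158.7951°; ψ = atan2(1.5002,3.4020) = 23.7958°
θ_1 = β − ψ = 134.9993°
θ_3 = φ − θ_1 − θ_2 = -29.9955° (wrapped to (-180°,180°])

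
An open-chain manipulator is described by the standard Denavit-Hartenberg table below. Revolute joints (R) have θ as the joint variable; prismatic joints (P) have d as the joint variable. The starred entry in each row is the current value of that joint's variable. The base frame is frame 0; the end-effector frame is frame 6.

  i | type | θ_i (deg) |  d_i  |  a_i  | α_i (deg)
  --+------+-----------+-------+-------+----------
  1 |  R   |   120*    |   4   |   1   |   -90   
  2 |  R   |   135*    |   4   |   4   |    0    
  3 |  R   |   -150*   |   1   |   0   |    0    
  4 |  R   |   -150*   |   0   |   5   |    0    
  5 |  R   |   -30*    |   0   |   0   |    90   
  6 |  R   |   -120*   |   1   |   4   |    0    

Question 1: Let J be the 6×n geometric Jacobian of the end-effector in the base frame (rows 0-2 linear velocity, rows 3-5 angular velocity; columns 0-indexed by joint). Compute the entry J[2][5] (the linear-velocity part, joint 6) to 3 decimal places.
-0.897

axis z_5 = (-0.1294,0.2241,-0.9659); lever o_n−o_5 = (1.9047,3.6292,-0.4483)
cross product → J_v[:, 5] = (3.4051,-1.8978,-0.8966)
J_ω[:, 5] = z_5
entry J[2][5] = -0.8966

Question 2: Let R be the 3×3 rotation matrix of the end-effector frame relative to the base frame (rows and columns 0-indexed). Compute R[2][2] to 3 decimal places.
End-effector z-axis (col 2 of R) = (-0.1294,0.2241,-0.9659)
R[2][2] = -0.9659

-0.966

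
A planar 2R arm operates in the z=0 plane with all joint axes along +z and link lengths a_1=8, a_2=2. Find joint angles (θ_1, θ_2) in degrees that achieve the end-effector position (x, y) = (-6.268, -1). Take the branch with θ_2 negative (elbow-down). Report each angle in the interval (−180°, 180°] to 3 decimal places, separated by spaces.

cos θ_2 = (40.2878−8²−2²)/(2·8·2) = -0.8660; θ_2 = -149.9977° (elbow-down)
β = atan2(-1.0000,-6.2680) = -170.9354°; ψ = atan2(-1.0001,6.2680) = -9.0652°
θ_1 = β − ψ = -161.8702°

-161.870 -149.998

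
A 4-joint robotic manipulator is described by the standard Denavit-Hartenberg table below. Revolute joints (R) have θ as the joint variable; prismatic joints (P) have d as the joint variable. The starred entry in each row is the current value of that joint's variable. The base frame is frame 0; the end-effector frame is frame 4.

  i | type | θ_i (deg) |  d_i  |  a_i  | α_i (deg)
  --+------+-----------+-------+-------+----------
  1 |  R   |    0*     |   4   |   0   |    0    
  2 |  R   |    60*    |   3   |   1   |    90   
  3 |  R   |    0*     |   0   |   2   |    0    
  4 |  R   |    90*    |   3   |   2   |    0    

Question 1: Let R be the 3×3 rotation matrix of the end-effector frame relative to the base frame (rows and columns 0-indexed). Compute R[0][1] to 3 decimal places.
End-effector y-axis (col 1 of R) = (-0.5000,-0.8660,0.0000)
R[0][1] = -0.5000

-0.500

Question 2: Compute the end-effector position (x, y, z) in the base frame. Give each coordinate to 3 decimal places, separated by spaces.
4.098 1.098 9.000

after link 1: o_1 = (0.0000, 0.0000, 4.0000)
after link 2: o_2 = (0.5000, 0.8660, 7.0000)
after link 3: o_3 = (1.5000, 2.5981, 7.0000)
after link 4: o_4 = (4.0981, 1.0981, 9.0000)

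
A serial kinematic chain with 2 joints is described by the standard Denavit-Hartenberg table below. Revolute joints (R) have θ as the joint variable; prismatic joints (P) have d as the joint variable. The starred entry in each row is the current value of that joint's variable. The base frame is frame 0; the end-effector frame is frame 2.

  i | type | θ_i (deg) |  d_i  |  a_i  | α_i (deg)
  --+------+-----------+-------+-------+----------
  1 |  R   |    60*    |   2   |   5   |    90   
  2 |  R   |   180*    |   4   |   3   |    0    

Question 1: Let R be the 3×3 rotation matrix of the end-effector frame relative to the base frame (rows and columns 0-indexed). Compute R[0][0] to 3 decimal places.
-0.500

End-effector x-axis (col 0 of R) = (-0.5000,-0.8660,0.0000)
R[0][0] = -0.5000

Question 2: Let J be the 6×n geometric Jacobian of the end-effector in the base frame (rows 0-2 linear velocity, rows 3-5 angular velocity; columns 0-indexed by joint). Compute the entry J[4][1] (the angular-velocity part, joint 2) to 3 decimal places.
-0.500

axis z_1 = (0.8660,-0.5000,0.0000); lever o_n−o_1 = (1.9641,-4.5981,0.0000)
cross product → J_v[:, 1] = (0.0000,-0.0000,-3.0000)
J_ω[:, 1] = z_1
entry J[4][1] = -0.5000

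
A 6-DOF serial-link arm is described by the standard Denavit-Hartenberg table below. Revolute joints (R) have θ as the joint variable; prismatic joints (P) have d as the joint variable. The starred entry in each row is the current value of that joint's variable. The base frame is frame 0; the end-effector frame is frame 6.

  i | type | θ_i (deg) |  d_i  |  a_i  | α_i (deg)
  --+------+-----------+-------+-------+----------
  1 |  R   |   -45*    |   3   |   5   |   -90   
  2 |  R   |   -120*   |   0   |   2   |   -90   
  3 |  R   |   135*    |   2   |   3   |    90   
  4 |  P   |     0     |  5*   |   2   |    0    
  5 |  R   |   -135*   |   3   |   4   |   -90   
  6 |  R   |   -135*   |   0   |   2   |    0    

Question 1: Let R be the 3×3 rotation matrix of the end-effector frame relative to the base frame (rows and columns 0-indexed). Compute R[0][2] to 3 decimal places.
-0.610

End-effector z-axis (col 2 of R) = (-0.6098,-0.0973,-0.7866)
R[0][2] = -0.6098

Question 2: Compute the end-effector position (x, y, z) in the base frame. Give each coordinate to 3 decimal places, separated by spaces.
after link 1: o_1 = (3.5355, -3.5355, 3.0000)
after link 2: o_2 = (2.8284, -2.8284, 4.7321)
after link 3: o_3 = (3.3032, -6.3032, 3.8949)
after link 4: o_4 = (-0.9468, -9.0532, 5.7321)
after link 5: o_5 = (-4.2218, -5.9498, 7.8870)
after link 6: o_6 = (-4.9201, -7.6657, 8.6407)

-4.920 -7.666 8.641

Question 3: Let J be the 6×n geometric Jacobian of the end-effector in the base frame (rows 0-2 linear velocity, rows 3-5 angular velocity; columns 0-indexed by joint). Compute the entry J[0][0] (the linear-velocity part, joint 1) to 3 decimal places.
axis z_0 = ẑ; lever o_n−o_0 = (-4.9201,-7.6657,8.6407)
cross product → J_v[:, 0] = (7.6657,-4.9201,0.0000)
J_ω[:, 0] = z_0
entry J[0][0] = 7.6657

7.666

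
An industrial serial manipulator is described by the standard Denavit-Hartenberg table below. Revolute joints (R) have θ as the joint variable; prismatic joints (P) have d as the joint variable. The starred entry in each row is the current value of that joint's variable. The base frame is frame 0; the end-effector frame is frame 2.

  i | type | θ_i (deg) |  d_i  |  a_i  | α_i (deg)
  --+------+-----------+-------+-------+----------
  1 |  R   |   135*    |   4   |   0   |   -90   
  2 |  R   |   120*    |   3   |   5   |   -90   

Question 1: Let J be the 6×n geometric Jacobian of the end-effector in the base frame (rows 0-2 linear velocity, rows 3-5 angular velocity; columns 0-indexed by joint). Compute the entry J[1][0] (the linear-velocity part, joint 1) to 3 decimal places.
-0.354

axis z_0 = ẑ; lever o_n−o_0 = (-0.3536,-3.8891,-0.3301)
cross product → J_v[:, 0] = (3.8891,-0.3536,0.0000)
J_ω[:, 0] = z_0
entry J[1][0] = -0.3536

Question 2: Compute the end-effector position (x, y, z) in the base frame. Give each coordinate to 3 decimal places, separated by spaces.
-0.354 -3.889 -0.330

after link 1: o_1 = (0.0000, 0.0000, 4.0000)
after link 2: o_2 = (-0.3536, -3.8891, -0.3301)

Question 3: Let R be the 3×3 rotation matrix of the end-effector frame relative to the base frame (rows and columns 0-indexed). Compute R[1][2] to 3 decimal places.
-0.612

End-effector z-axis (col 2 of R) = (0.6124,-0.6124,0.5000)
R[1][2] = -0.6124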